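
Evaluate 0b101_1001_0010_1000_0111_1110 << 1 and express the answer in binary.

0b101100100101000011111100

Left shift by 1: append 1 zero bit.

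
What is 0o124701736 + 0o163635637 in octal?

Add column by column in base 8, right to left:
  6+7 = 5 carry 1
  3+3+1 = 7
  7+6 = 5 carry 1
  1+5+1 = 7
  0+3 = 3
  7+6 = 5 carry 1
  4+3+1 = 0 carry 1
  2+6+1 = 1 carry 1
  1+1+1 = 3

0o310537575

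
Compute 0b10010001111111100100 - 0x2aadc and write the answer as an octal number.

0b10010001111111100100 = 0o2217744 in octal.
0x2aadc = 0o525334 in octal.
Subtract column by column in base 8:
  4-4 → 0
  4-3 → 1
  7-3 → 4
  7-5 → 2
  1-2 → 7 (borrow)
  2-5-1 → 4 (borrow)
  2-0-1 → 1

0o1472410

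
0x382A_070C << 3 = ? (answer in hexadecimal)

0x1C1503860

3 bits is not a whole number of base-16 digits; in binary: 111000001010100000011100001100 << 3 = 111000001010100000011100001100000.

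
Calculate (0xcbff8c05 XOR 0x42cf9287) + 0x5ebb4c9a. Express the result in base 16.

0xe7eb6b1c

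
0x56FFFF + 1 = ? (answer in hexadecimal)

The trailing 4 digits are F (max in base 16), so adding 1 cascades: they roll to 0 and the next digit up increments.

0x570000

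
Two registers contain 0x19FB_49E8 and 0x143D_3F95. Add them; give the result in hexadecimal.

0x2E38897D

Add column by column in base 16, right to left:
  8+5 = D
  E+9 = 7 carry 1
  9+F+1 = 9 carry 1
  4+3+1 = 8
  B+D = 8 carry 1
  F+3+1 = 3 carry 1
  9+4+1 = E
  1+1 = 2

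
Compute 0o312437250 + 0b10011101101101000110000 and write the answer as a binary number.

0b11011110010001100011011000

0o312437250 = 0b11001010100011111010101000 in binary.
Add column by column in base 2, right to left:
  0+0 = 0
  0+0 = 0
  0+0 = 0
  1+0 = 1
  0+1 = 1
  1+1 = 0 carry 1
  0+0+1 = 1
  1+0 = 1
  0+0 = 0
  1+1 = 0 carry 1
  1+0+1 = 0 carry 1
  1+1+1 = 1 carry 1
  1+1+1 = 1 carry 1
  1+0+1 = 0 carry 1
  0+1+1 = 0 carry 1
  0+1+1 = 0 carry 1
  0+0+1 = 1
  1+1 = 0 carry 1
  0+1+1 = 0 carry 1
  1+1+1 = 1 carry 1
  0+0+1 = 1
  1+0 = 1
  0+1 = 1
  0+0 = 0
  1+0 = 1
  1+0 = 1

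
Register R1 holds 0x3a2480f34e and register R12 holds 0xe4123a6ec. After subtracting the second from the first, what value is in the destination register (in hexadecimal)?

0x2be35d4c62

Subtract column by column in base 16:
  e-c → 2
  4-e → 6 (borrow)
  3-6-1 → c (borrow)
  f-a-1 → 4
  0-3 → d (borrow)
  8-2-1 → 5
  4-1 → 3
  2-4 → e (borrow)
  a-e-1 → b (borrow)
  3-0-1 → 2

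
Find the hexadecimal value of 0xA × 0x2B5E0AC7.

0x1B1AC6BC6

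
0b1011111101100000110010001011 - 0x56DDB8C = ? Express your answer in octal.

0b1011111101100000110010001011 = 0o1375406213 in octal.
0x56DDB8C = 0o533355614 in octal.
Subtract column by column in base 8:
  3-4 → 7 (borrow)
  1-1-1 → 7 (borrow)
  2-6-1 → 3 (borrow)
  6-5-1 → 0
  0-5 → 3 (borrow)
  4-3-1 → 0
  5-3 → 2
  7-3 → 4
  3-5 → 6 (borrow)
  1-0-1 → 0

0o642030377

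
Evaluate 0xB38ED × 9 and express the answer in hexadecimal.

0x650055

Multiply each base-16 digit by 9, carrying:
  D×9 = 117 → write 5 carry 7
  E×9+7 = 133 → write 5 carry 8
  8×9+8 = 80 → write 0 carry 5
  3×9+5 = 32 → write 0 carry 2
  B×9+2 = 101 → write 5 carry 6
  remaining carry: 6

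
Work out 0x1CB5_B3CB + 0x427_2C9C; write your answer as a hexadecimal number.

0x20DCE067

Add column by column in base 16, right to left:
  B+C = 7 carry 1
  C+9+1 = 6 carry 1
  3+C+1 = 0 carry 1
  B+2+1 = E
  5+7 = C
  B+2 = D
  C+4 = 0 carry 1
  1+0+1 = 2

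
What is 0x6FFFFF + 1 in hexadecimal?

0x700000

The trailing 5 digits are F (max in base 16), so adding 1 cascades: they roll to 0 and the next digit up increments.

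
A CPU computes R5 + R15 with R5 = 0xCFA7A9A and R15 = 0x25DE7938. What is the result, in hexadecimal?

0x32D8F3D2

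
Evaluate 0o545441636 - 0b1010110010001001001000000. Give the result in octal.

0b1010110010001001001000000 = 0o126211100 in octal.
Subtract column by column in base 8:
  6-0 → 6
  3-0 → 3
  6-1 → 5
  1-1 → 0
  4-1 → 3
  4-2 → 2
  5-6 → 7 (borrow)
  4-2-1 → 1
  5-1 → 4

0o417230536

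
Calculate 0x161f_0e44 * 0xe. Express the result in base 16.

Multiply each base-16 digit by 14, carrying:
  4×14 = 56 → write 8 carry 3
  4×14+3 = 59 → write b carry 3
  e×14+3 = 199 → write 7 carry 12
  0×14+12 = 12 → write c
  f×14 = 210 → write 2 carry 13
  1×14+13 = 27 → write b carry 1
  6×14+1 = 85 → write 5 carry 5
  1×14+5 = 19 → write 3 carry 1
  remaining carry: 1

0x135b2c7b8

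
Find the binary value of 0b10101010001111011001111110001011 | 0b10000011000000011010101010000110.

0b10101011001111011011111110001111

OR bit by bit (1 where either bit is 1):
  10101010001111011001111110001011
| 10000011000000011010101010000110
= 10101011001111011011111110001111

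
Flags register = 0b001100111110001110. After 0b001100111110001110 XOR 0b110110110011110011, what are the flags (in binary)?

XOR bit by bit (1 where the bits differ):
  001100111110001110
^ 110110110011110011
= 111010001101111101

0b111010001101111101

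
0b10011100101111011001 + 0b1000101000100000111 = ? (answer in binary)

0b11100001110011100000

Add column by column in base 2, right to left:
  1+1 = 0 carry 1
  0+1+1 = 0 carry 1
  0+1+1 = 0 carry 1
  1+0+1 = 0 carry 1
  1+0+1 = 0 carry 1
  0+0+1 = 1
  1+0 = 1
  1+0 = 1
  1+1 = 0 carry 1
  1+0+1 = 0 carry 1
  0+0+1 = 1
  1+0 = 1
  0+1 = 1
  0+0 = 0
  1+1 = 0 carry 1
  1+0+1 = 0 carry 1
  1+0+1 = 0 carry 1
  0+0+1 = 1
  0+1 = 1
  1+0 = 1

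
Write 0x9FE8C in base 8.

0o2377214

Expand each hex digit to 4 bits: 9=1001 F=1111 E=1110 8=1000 C=1100.
Group the bits in threes: 010 011 111 111 010 001 100 → 2377214.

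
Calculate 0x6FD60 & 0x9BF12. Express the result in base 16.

0x0BD00

AND each hex digit independently (no carries):
  6&9=0, F&B=B, D&F=D, 6&1=0, 0&2=0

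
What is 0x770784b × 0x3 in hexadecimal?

Multiply each base-16 digit by 3, carrying:
  b×3 = 33 → write 1 carry 2
  4×3+2 = 14 → write e
  8×3 = 24 → write 8 carry 1
  7×3+1 = 22 → write 6 carry 1
  0×3+1 = 1 → write 1
  7×3 = 21 → write 5 carry 1
  7×3+1 = 22 → write 6 carry 1
  remaining carry: 1

0x165168e1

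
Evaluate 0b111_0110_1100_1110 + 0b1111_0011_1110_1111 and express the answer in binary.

0b10110101010111101

Add column by column in base 2, right to left:
  0+1 = 1
  1+1 = 0 carry 1
  1+1+1 = 1 carry 1
  1+1+1 = 1 carry 1
  0+0+1 = 1
  0+1 = 1
  1+1 = 0 carry 1
  1+1+1 = 1 carry 1
  0+1+1 = 0 carry 1
  1+1+1 = 1 carry 1
  1+0+1 = 0 carry 1
  0+0+1 = 1
  1+1 = 0 carry 1
  1+1+1 = 1 carry 1
  1+1+1 = 1 carry 1
  0+1+1 = 0 carry 1
  final carry 1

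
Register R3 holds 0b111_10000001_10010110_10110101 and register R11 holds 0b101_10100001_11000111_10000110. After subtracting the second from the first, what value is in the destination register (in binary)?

Subtract column by column in base 2:
  1-0 → 1
  0-1 → 1 (borrow)
  1-1-1 → 1 (borrow)
  0-0-1 → 1 (borrow)
  1-0-1 → 0
  1-0 → 1
  0-0 → 0
  1-1 → 0
  0-1 → 1 (borrow)
  1-1-1 → 1 (borrow)
  1-1-1 → 1 (borrow)
  0-0-1 → 1 (borrow)
  1-0-1 → 0
  0-0 → 0
  0-1 → 1 (borrow)
  1-1-1 → 1 (borrow)
  1-1-1 → 1 (borrow)
  0-0-1 → 1 (borrow)
  0-0-1 → 1 (borrow)
  0-0-1 → 1 (borrow)
  0-0-1 → 1 (borrow)
  0-1-1 → 0 (borrow)
  0-0-1 → 1 (borrow)
  1-1-1 → 1 (borrow)
  1-1-1 → 1 (borrow)
  1-0-1 → 0
  1-1 → 0

0b1110111111100111100101111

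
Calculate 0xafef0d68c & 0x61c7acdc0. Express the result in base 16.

0x21c70c480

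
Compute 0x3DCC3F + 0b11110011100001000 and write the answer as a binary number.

0b1111111011001101000111

0x3DCC3F = 0b1111011100110000111111 in binary.
Add column by column in base 2, right to left:
  1+0 = 1
  1+0 = 1
  1+0 = 1
  1+1 = 0 carry 1
  1+0+1 = 0 carry 1
  1+0+1 = 0 carry 1
  0+0+1 = 1
  0+0 = 0
  0+1 = 1
  0+1 = 1
  1+1 = 0 carry 1
  1+0+1 = 0 carry 1
  0+0+1 = 1
  0+1 = 1
  1+1 = 0 carry 1
  1+1+1 = 1 carry 1
  1+1+1 = 1 carry 1
  0+0+1 = 1
  1+0 = 1
  1+0 = 1
  1+0 = 1
  1+0 = 1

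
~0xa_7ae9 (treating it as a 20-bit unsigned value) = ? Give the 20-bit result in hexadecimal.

0x58516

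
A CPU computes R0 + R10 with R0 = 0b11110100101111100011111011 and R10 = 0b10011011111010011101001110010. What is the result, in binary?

Add column by column in base 2, right to left:
  1+0 = 1
  1+1 = 0 carry 1
  0+0+1 = 1
  1+0 = 1
  1+1 = 0 carry 1
  1+1+1 = 1 carry 1
  1+1+1 = 1 carry 1
  1+0+1 = 0 carry 1
  0+0+1 = 1
  0+1 = 1
  0+0 = 0
  1+1 = 0 carry 1
  1+1+1 = 1 carry 1
  1+1+1 = 1 carry 1
  1+0+1 = 0 carry 1
  1+0+1 = 0 carry 1
  0+1+1 = 0 carry 1
  1+0+1 = 0 carry 1
  0+1+1 = 0 carry 1
  0+1+1 = 0 carry 1
  1+1+1 = 1 carry 1
  0+1+1 = 0 carry 1
  1+1+1 = 1 carry 1
  1+0+1 = 0 carry 1
  1+1+1 = 1 carry 1
  1+1+1 = 1 carry 1
  0+0+1 = 1
  0+0 = 0
  0+1 = 1

0b10111010100000011001101101101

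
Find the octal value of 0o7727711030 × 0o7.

Multiply each base-8 digit by 7, carrying:
  0×7 = 0 → write 0
  3×7 = 21 → write 5 carry 2
  0×7+2 = 2 → write 2
  1×7 = 7 → write 7
  1×7 = 7 → write 7
  7×7 = 49 → write 1 carry 6
  7×7+6 = 55 → write 7 carry 6
  2×7+6 = 20 → write 4 carry 2
  7×7+2 = 51 → write 3 carry 6
  7×7+6 = 55 → write 7 carry 6
  remaining carry: 6

0o67347177250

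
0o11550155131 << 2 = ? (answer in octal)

0o46640664544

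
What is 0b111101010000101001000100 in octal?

0o75205104

Group the bits in threes: 111 101 010 000 101 001 000 100 → 75205104.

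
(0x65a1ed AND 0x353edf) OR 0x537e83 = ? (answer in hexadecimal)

0x777ecf

0x65a1ed AND 0x353edf = 0x2520cd.
Then OR with 0x537e83.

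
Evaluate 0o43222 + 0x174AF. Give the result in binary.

0b11011101101000001

0o43222 = 0b100011010010010 in binary.
0x174AF = 0b10111010010101111 in binary.
Add column by column in base 2, right to left:
  0+1 = 1
  1+1 = 0 carry 1
  0+1+1 = 0 carry 1
  0+1+1 = 0 carry 1
  1+0+1 = 0 carry 1
  0+1+1 = 0 carry 1
  0+0+1 = 1
  1+1 = 0 carry 1
  0+0+1 = 1
  1+0 = 1
  1+1 = 0 carry 1
  0+0+1 = 1
  0+1 = 1
  0+1 = 1
  1+1 = 0 carry 1
  0+0+1 = 1
  0+1 = 1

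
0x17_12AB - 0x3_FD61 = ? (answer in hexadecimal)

Subtract column by column in base 16:
  B-1 → A
  A-6 → 4
  2-D → 5 (borrow)
  1-F-1 → 1 (borrow)
  7-3-1 → 3
  1-0 → 1

0x13154A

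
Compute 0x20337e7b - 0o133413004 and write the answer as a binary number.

0x20337e7b = 0b100000001100110111111001111011 in binary.
0o133413004 = 0b1011011100001011000000100 in binary.
Subtract column by column in base 2:
  1-0 → 1
  1-0 → 1
  0-1 → 1 (borrow)
  1-0-1 → 0
  1-0 → 1
  1-0 → 1
  1-0 → 1
  0-0 → 0
  0-0 → 0
  1-1 → 0
  1-1 → 0
  1-0 → 1
  1-1 → 0
  1-0 → 1
  1-0 → 1
  0-0 → 0
  1-0 → 1
  1-1 → 0
  0-1 → 1 (borrow)
  0-1-1 → 0 (borrow)
  1-0-1 → 0
  1-1 → 0
  0-1 → 1 (borrow)
  0-0-1 → 1 (borrow)
  0-1-1 → 0 (borrow)
  0-0-1 → 1 (borrow)
  0-0-1 → 1 (borrow)
  0-0-1 → 1 (borrow)
  0-0-1 → 1 (borrow)
  1-0-1 → 0

0b11110110001010110100001110111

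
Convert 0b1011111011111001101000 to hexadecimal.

0x2FBE68

Group the bits into nibbles: 0010 1111 1011 1110 0110 1000 → 2FBE68.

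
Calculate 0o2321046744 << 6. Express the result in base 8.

0o232104674400

Shifting left by 6 bits = 2 oct digits: append 2 zeros.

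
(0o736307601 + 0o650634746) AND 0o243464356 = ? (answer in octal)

0o203044146

Add column by column in base 8, right to left:
  1+6 = 7
  0+4 = 4
  6+7 = 5 carry 1
  7+4+1 = 4 carry 1
  0+3+1 = 4
  3+6 = 1 carry 1
  6+0+1 = 7
  3+5 = 0 carry 1
  7+6+1 = 6 carry 1
  final carry 1
Sum = 0o1607144547; now AND with 0o243464356:
  1&0=0, 6&2=2, 0&4=0, 7&3=3, 1&4=0, 4&6=4, 4&4=4, 5&3=1, 4&5=4, 7&6=6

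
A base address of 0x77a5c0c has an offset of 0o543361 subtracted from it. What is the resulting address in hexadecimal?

0x777951b

0o543361 = 0x2c6f1 in hexadecimal.
Subtract column by column in base 16:
  c-1 → b
  0-f → 1 (borrow)
  c-6-1 → 5
  5-c → 9 (borrow)
  a-2-1 → 7
  7-0 → 7
  7-0 → 7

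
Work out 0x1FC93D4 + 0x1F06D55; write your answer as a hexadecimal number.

0x3ED0129

Add column by column in base 16, right to left:
  4+5 = 9
  D+5 = 2 carry 1
  3+D+1 = 1 carry 1
  9+6+1 = 0 carry 1
  C+0+1 = D
  F+F = E carry 1
  1+1+1 = 3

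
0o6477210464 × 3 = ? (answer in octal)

0o23675631634

Multiply each base-8 digit by 3, carrying:
  4×3 = 12 → write 4 carry 1
  6×3+1 = 19 → write 3 carry 2
  4×3+2 = 14 → write 6 carry 1
  0×3+1 = 1 → write 1
  1×3 = 3 → write 3
  2×3 = 6 → write 6
  7×3 = 21 → write 5 carry 2
  7×3+2 = 23 → write 7 carry 2
  4×3+2 = 14 → write 6 carry 1
  6×3+1 = 19 → write 3 carry 2
  remaining carry: 2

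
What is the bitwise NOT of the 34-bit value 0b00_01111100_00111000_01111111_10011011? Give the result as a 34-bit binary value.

Invert each bit: 0001111100001110000111111110011011 → 1110000011110001111000000001100100.

0b1110000011110001111000000001100100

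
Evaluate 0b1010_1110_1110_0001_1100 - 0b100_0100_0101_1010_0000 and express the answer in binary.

Subtract column by column in base 2:
  0-0 → 0
  0-0 → 0
  1-0 → 1
  1-0 → 1
  1-0 → 1
  0-1 → 1 (borrow)
  0-0-1 → 1 (borrow)
  0-1-1 → 0 (borrow)
  0-1-1 → 0 (borrow)
  1-0-1 → 0
  1-1 → 0
  1-0 → 1
  0-0 → 0
  1-0 → 1
  1-1 → 0
  1-0 → 1
  0-0 → 0
  1-0 → 1
  0-1 → 1 (borrow)
  1-0-1 → 0

0b1101010100001111100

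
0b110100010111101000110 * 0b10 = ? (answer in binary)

Multiply each base-2 digit by 2, carrying:
  0×2 = 0 → write 0
  1×2 = 2 → write 0 carry 1
  1×2+1 = 3 → write 1 carry 1
  0×2+1 = 1 → write 1
  0×2 = 0 → write 0
  0×2 = 0 → write 0
  1×2 = 2 → write 0 carry 1
  0×2+1 = 1 → write 1
  1×2 = 2 → write 0 carry 1
  1×2+1 = 3 → write 1 carry 1
  1×2+1 = 3 → write 1 carry 1
  1×2+1 = 3 → write 1 carry 1
  0×2+1 = 1 → write 1
  1×2 = 2 → write 0 carry 1
  0×2+1 = 1 → write 1
  0×2 = 0 → write 0
  0×2 = 0 → write 0
  1×2 = 2 → write 0 carry 1
  0×2+1 = 1 → write 1
  1×2 = 2 → write 0 carry 1
  1×2+1 = 3 → write 1 carry 1
  remaining carry: 1

0b1101000101111010001100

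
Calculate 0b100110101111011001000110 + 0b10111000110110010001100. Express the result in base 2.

Add column by column in base 2, right to left:
  0+0 = 0
  1+0 = 1
  1+1 = 0 carry 1
  0+1+1 = 0 carry 1
  0+0+1 = 1
  0+0 = 0
  1+0 = 1
  0+1 = 1
  0+0 = 0
  1+0 = 1
  1+1 = 0 carry 1
  0+1+1 = 0 carry 1
  1+0+1 = 0 carry 1
  1+1+1 = 1 carry 1
  1+1+1 = 1 carry 1
  1+0+1 = 0 carry 1
  0+0+1 = 1
  1+0 = 1
  0+1 = 1
  1+1 = 0 carry 1
  1+1+1 = 1 carry 1
  0+0+1 = 1
  0+1 = 1
  1+0 = 1

0b111101110110001011010010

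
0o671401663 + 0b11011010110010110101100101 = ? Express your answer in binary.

0o671401663 = 0b110111001100000001110110011 in binary.
Add column by column in base 2, right to left:
  1+1 = 0 carry 1
  1+0+1 = 0 carry 1
  0+1+1 = 0 carry 1
  0+0+1 = 1
  1+0 = 1
  1+1 = 0 carry 1
  0+1+1 = 0 carry 1
  1+0+1 = 0 carry 1
  1+1+1 = 1 carry 1
  1+0+1 = 0 carry 1
  0+1+1 = 0 carry 1
  0+1+1 = 0 carry 1
  0+0+1 = 1
  0+1 = 1
  0+0 = 0
  0+0 = 0
  0+1 = 1
  1+1 = 0 carry 1
  1+0+1 = 0 carry 1
  0+1+1 = 0 carry 1
  0+0+1 = 1
  1+1 = 0 carry 1
  1+1+1 = 1 carry 1
  1+0+1 = 0 carry 1
  0+1+1 = 0 carry 1
  1+1+1 = 1 carry 1
  1+0+1 = 0 carry 1
  final carry 1

0b1010010100010011000100011000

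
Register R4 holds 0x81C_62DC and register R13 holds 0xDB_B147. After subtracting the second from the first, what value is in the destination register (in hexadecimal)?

0x740B195

Subtract column by column in base 16:
  C-7 → 5
  D-4 → 9
  2-1 → 1
  6-B → B (borrow)
  C-B-1 → 0
  1-D → 4 (borrow)
  8-0-1 → 7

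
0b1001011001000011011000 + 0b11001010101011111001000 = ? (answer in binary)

Add column by column in base 2, right to left:
  0+0 = 0
  0+0 = 0
  0+0 = 0
  1+1 = 0 carry 1
  1+0+1 = 0 carry 1
  0+0+1 = 1
  1+1 = 0 carry 1
  1+1+1 = 1 carry 1
  0+1+1 = 0 carry 1
  0+1+1 = 0 carry 1
  0+1+1 = 0 carry 1
  0+0+1 = 1
  1+1 = 0 carry 1
  0+0+1 = 1
  0+1 = 1
  1+0 = 1
  1+1 = 0 carry 1
  0+0+1 = 1
  1+1 = 0 carry 1
  0+0+1 = 1
  0+0 = 0
  1+1 = 0 carry 1
  0+1+1 = 0 carry 1
  final carry 1

0b100010101110100010100000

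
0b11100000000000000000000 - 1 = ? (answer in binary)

The trailing 20 digits are 0, so subtracting 1 borrows through: they become 1 and the next digit up decrements.

0b11011111111111111111111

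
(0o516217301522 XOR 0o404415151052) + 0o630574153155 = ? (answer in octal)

First 0o516217301522 XOR 0o404415151052 = 0o112602250570.
Add column by column in base 8, right to left:
  0+5 = 5
  7+5 = 4 carry 1
  5+1+1 = 7
  0+3 = 3
  5+5 = 2 carry 1
  2+1+1 = 4
  2+4 = 6
  0+7 = 7
  6+5 = 3 carry 1
  2+0+1 = 3
  1+3 = 4
  1+6 = 7

0o743376423745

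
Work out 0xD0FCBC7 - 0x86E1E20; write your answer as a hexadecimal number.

Subtract column by column in base 16:
  7-0 → 7
  C-2 → A
  B-E → D (borrow)
  C-1-1 → A
  F-E → 1
  0-6 → A (borrow)
  D-8-1 → 4

0x4A1ADA7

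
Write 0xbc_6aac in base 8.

0o57065254

Expand each hex digit to 4 bits: b=1011 c=1100 6=0110 a=1010 a=1010 c=1100.
Group the bits in threes: 101 111 000 110 101 010 101 100 → 57065254.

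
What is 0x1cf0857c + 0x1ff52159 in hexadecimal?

0x3ce5a6d5

Add column by column in base 16, right to left:
  c+9 = 5 carry 1
  7+5+1 = d
  5+1 = 6
  8+2 = a
  0+5 = 5
  f+f = e carry 1
  c+f+1 = c carry 1
  1+1+1 = 3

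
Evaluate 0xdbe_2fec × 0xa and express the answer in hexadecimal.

0x896ddf38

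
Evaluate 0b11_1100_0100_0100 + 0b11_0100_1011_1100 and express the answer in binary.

Add column by column in base 2, right to left:
  0+0 = 0
  0+0 = 0
  1+1 = 0 carry 1
  0+1+1 = 0 carry 1
  0+1+1 = 0 carry 1
  0+1+1 = 0 carry 1
  1+0+1 = 0 carry 1
  0+1+1 = 0 carry 1
  0+0+1 = 1
  0+0 = 0
  1+1 = 0 carry 1
  1+0+1 = 0 carry 1
  1+1+1 = 1 carry 1
  1+1+1 = 1 carry 1
  final carry 1

0b111000100000000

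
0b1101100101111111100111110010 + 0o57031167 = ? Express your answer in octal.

0o1625026151

0b1101100101111111100111110010 = 0o1545774762 in octal.
Add column by column in base 8, right to left:
  2+7 = 1 carry 1
  6+6+1 = 5 carry 1
  7+1+1 = 1 carry 1
  4+1+1 = 6
  7+3 = 2 carry 1
  7+0+1 = 0 carry 1
  5+7+1 = 5 carry 1
  4+5+1 = 2 carry 1
  5+0+1 = 6
  1+0 = 1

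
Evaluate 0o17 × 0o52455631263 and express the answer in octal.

0o1176656774175

Multiply each base-8 digit by 15, carrying:
  3×15 = 45 → write 5 carry 5
  6×15+5 = 95 → write 7 carry 11
  2×15+11 = 41 → write 1 carry 5
  1×15+5 = 20 → write 4 carry 2
  3×15+2 = 47 → write 7 carry 5
  6×15+5 = 95 → write 7 carry 11
  5×15+11 = 86 → write 6 carry 10
  5×15+10 = 85 → write 5 carry 10
  4×15+10 = 70 → write 6 carry 8
  2×15+8 = 38 → write 6 carry 4
  5×15+4 = 79 → write 7 carry 9
  remaining carry: 11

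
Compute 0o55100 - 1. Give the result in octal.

0o55077

The trailing 2 digits are 0, so subtracting 1 borrows through: they become 7 and the next digit up decrements.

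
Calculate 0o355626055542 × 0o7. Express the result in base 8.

Multiply each base-8 digit by 7, carrying:
  2×7 = 14 → write 6 carry 1
  4×7+1 = 29 → write 5 carry 3
  5×7+3 = 38 → write 6 carry 4
  5×7+4 = 39 → write 7 carry 4
  5×7+4 = 39 → write 7 carry 4
  0×7+4 = 4 → write 4
  6×7 = 42 → write 2 carry 5
  2×7+5 = 19 → write 3 carry 2
  6×7+2 = 44 → write 4 carry 5
  5×7+5 = 40 → write 0 carry 5
  5×7+5 = 40 → write 0 carry 5
  3×7+5 = 26 → write 2 carry 3
  remaining carry: 3

0o3200432477656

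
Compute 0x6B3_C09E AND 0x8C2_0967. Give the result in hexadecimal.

AND each hex digit independently (no carries):
  6&8=0, B&C=8, 3&2=2, C&0=0, 0&9=0, 9&6=0, E&7=6

0x0820006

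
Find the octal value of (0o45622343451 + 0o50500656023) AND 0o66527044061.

Add column by column in base 8, right to left:
  1+3 = 4
  5+2 = 7
  4+0 = 4
  3+6 = 1 carry 1
  4+5+1 = 2 carry 1
  3+6+1 = 2 carry 1
  2+0+1 = 3
  2+0 = 2
  6+5 = 3 carry 1
  5+0+1 = 6
  4+5 = 1 carry 1
  final carry 1
Sum = 0o116323221474; now AND with 0o66527044061:
  1&0=0, 1&6=0, 6&6=6, 3&5=1, 2&2=2, 3&7=3, 2&0=0, 2&4=0, 1&4=0, 4&0=0, 7&6=6, 4&1=0

0o6123000060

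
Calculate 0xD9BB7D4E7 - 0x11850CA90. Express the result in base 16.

Subtract column by column in base 16:
  7-0 → 7
  E-9 → 5
  4-A → A (borrow)
  D-C-1 → 0
  7-0 → 7
  B-5 → 6
  B-8 → 3
  9-1 → 8
  D-1 → C

0xC83670A57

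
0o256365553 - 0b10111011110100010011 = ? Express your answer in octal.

0o253427130

0b10111011110100010011 = 0o2736423 in octal.
Subtract column by column in base 8:
  3-3 → 0
  5-2 → 3
  5-4 → 1
  5-6 → 7 (borrow)
  6-3-1 → 2
  3-7 → 4 (borrow)
  6-2-1 → 3
  5-0 → 5
  2-0 → 2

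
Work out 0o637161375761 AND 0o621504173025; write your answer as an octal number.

0o621100171021

AND each oct digit independently (no carries):
  6&6=6, 3&2=2, 7&1=1, 1&5=1, 6&0=0, 1&4=0, 3&1=1, 7&7=7, 5&3=1, 7&0=0, 6&2=2, 1&5=1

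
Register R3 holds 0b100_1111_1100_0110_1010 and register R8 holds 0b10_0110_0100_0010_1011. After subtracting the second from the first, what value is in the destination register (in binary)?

Subtract column by column in base 2:
  0-1 → 1 (borrow)
  1-1-1 → 1 (borrow)
  0-0-1 → 1 (borrow)
  1-1-1 → 1 (borrow)
  0-0-1 → 1 (borrow)
  1-1-1 → 1 (borrow)
  1-0-1 → 0
  0-0 → 0
  0-0 → 0
  0-0 → 0
  1-1 → 0
  1-0 → 1
  1-0 → 1
  1-1 → 0
  1-1 → 0
  1-0 → 1
  0-0 → 0
  0-1 → 1 (borrow)
  1-0-1 → 0

0b101001100000111111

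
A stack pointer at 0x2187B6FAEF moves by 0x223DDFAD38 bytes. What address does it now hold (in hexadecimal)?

0x43C596A827

Add column by column in base 16, right to left:
  F+8 = 7 carry 1
  E+3+1 = 2 carry 1
  A+D+1 = 8 carry 1
  F+A+1 = A carry 1
  6+F+1 = 6 carry 1
  B+D+1 = 9 carry 1
  7+D+1 = 5 carry 1
  8+3+1 = C
  1+2 = 3
  2+2 = 4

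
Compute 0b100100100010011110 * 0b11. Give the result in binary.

Multiply each base-2 digit by 3, carrying:
  0×3 = 0 → write 0
  1×3 = 3 → write 1 carry 1
  1×3+1 = 4 → write 0 carry 2
  1×3+2 = 5 → write 1 carry 2
  1×3+2 = 5 → write 1 carry 2
  0×3+2 = 2 → write 0 carry 1
  0×3+1 = 1 → write 1
  1×3 = 3 → write 1 carry 1
  0×3+1 = 1 → write 1
  0×3 = 0 → write 0
  0×3 = 0 → write 0
  1×3 = 3 → write 1 carry 1
  0×3+1 = 1 → write 1
  0×3 = 0 → write 0
  1×3 = 3 → write 1 carry 1
  0×3+1 = 1 → write 1
  0×3 = 0 → write 0
  1×3 = 3 → write 1 carry 1
  remaining carry: 1

0b1101101100111011010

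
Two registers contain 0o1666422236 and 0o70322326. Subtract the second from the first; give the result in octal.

Subtract column by column in base 8:
  6-6 → 0
  3-2 → 1
  2-3 → 7 (borrow)
  2-2-1 → 7 (borrow)
  2-2-1 → 7 (borrow)
  4-3-1 → 0
  6-0 → 6
  6-7 → 7 (borrow)
  6-0-1 → 5
  1-0 → 1

0o1576077710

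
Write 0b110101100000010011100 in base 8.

0o6540234

Group the bits in threes: 110 101 100 000 010 011 100 → 6540234.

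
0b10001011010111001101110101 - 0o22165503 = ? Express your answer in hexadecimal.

0b10001011010111001101110101 = 0x22D7375 in hexadecimal.
0o22165503 = 0x48EB43 in hexadecimal.
Subtract column by column in base 16:
  5-3 → 2
  7-4 → 3
  3-B → 8 (borrow)
  7-E-1 → 8 (borrow)
  D-8-1 → 4
  2-4 → E (borrow)
  2-0-1 → 1

0x1E48832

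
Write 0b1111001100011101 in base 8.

Group the bits in threes: 001 111 001 100 011 101 → 171435.

0o171435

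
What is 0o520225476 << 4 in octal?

4 bits is not a whole number of base-8 digits; in binary: 101010000010010101100111110 << 4 = 1010100000100101011001111100000.

0o12404531740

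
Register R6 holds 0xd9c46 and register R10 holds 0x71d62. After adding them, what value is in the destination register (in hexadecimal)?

0x14b9a8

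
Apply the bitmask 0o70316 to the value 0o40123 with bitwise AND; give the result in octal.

0o40102

AND each oct digit independently (no carries):
  4&7=4, 0&0=0, 1&3=1, 2&1=0, 3&6=2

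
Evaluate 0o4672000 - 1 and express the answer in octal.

0o4671777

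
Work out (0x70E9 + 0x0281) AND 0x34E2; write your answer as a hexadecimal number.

Add column by column in base 16, right to left:
  9+1 = A
  E+8 = 6 carry 1
  0+2+1 = 3
  7+0 = 7
Sum = 0x736A; now AND with 0x34E2:
  7&3=3, 3&4=0, 6&E=6, A&2=2

0x3062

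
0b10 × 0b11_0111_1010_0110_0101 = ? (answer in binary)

0b1101111010011001010

Multiply each base-2 digit by 2, carrying:
  1×2 = 2 → write 0 carry 1
  0×2+1 = 1 → write 1
  1×2 = 2 → write 0 carry 1
  0×2+1 = 1 → write 1
  0×2 = 0 → write 0
  1×2 = 2 → write 0 carry 1
  1×2+1 = 3 → write 1 carry 1
  0×2+1 = 1 → write 1
  0×2 = 0 → write 0
  1×2 = 2 → write 0 carry 1
  0×2+1 = 1 → write 1
  1×2 = 2 → write 0 carry 1
  1×2+1 = 3 → write 1 carry 1
  1×2+1 = 3 → write 1 carry 1
  1×2+1 = 3 → write 1 carry 1
  0×2+1 = 1 → write 1
  1×2 = 2 → write 0 carry 1
  1×2+1 = 3 → write 1 carry 1
  remaining carry: 1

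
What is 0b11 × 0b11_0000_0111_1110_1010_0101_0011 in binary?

Multiply each base-2 digit by 3, carrying:
  1×3 = 3 → write 1 carry 1
  1×3+1 = 4 → write 0 carry 2
  0×3+2 = 2 → write 0 carry 1
  0×3+1 = 1 → write 1
  1×3 = 3 → write 1 carry 1
  0×3+1 = 1 → write 1
  1×3 = 3 → write 1 carry 1
  0×3+1 = 1 → write 1
  0×3 = 0 → write 0
  1×3 = 3 → write 1 carry 1
  0×3+1 = 1 → write 1
  1×3 = 3 → write 1 carry 1
  0×3+1 = 1 → write 1
  1×3 = 3 → write 1 carry 1
  1×3+1 = 4 → write 0 carry 2
  1×3+2 = 5 → write 1 carry 2
  1×3+2 = 5 → write 1 carry 2
  1×3+2 = 5 → write 1 carry 2
  1×3+2 = 5 → write 1 carry 2
  0×3+2 = 2 → write 0 carry 1
  0×3+1 = 1 → write 1
  0×3 = 0 → write 0
  0×3 = 0 → write 0
  0×3 = 0 → write 0
  1×3 = 3 → write 1 carry 1
  1×3+1 = 4 → write 0 carry 2
  remaining carry: 10

0b1001000101111011111011111001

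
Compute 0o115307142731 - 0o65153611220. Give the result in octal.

Subtract column by column in base 8:
  1-0 → 1
  3-2 → 1
  7-2 → 5
  2-1 → 1
  4-1 → 3
  1-6 → 3 (borrow)
  7-3-1 → 3
  0-5 → 3 (borrow)
  3-1-1 → 1
  5-5 → 0
  1-6 → 3 (borrow)
  1-0-1 → 0

0o30133331511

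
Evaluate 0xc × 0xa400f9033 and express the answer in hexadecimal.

0x7b00bac264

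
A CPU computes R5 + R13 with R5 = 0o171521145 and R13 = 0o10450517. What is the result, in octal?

0o202171664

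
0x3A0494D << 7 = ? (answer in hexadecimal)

0x1D024A680

7 bits is not a whole number of base-16 digits; in binary: 11101000000100100101001101 << 7 = 111010000001001001010011010000000.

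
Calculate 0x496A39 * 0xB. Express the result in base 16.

Multiply each base-16 digit by 11, carrying:
  9×11 = 99 → write 3 carry 6
  3×11+6 = 39 → write 7 carry 2
  A×11+2 = 112 → write 0 carry 7
  6×11+7 = 73 → write 9 carry 4
  9×11+4 = 103 → write 7 carry 6
  4×11+6 = 50 → write 2 carry 3
  remaining carry: 3

0x3279073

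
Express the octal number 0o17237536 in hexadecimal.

Each octal digit is 3 bits: 1=001 7=111 2=010 3=011 7=111 5=101 3=011 6=110.
Group the bits into nibbles: 0011 1101 0011 1111 0101 1110 → 3D3F5E.

0x3D3F5E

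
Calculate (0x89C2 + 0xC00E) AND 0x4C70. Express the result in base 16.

Add column by column in base 16, right to left:
  2+E = 0 carry 1
  C+0+1 = D
  9+0 = 9
  8+C = 4 carry 1
  final carry 1
Sum = 0x149D0; now AND with 0x4C70:
  1&0=0, 4&4=4, 9&C=8, D&7=5, 0&0=0

0x4850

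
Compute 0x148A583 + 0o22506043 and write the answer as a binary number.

0x148A583 = 0b1010010001010010110000011 in binary.
0o22506043 = 0b10010101000110000100011 in binary.
Add column by column in base 2, right to left:
  1+1 = 0 carry 1
  1+1+1 = 1 carry 1
  0+0+1 = 1
  0+0 = 0
  0+0 = 0
  0+1 = 1
  0+0 = 0
  1+0 = 1
  1+0 = 1
  0+0 = 0
  1+1 = 0 carry 1
  0+1+1 = 0 carry 1
  0+0+1 = 1
  1+0 = 1
  0+0 = 0
  1+1 = 0 carry 1
  0+0+1 = 1
  0+1 = 1
  0+0 = 0
  1+1 = 0 carry 1
  0+0+1 = 1
  0+0 = 0
  1+1 = 0 carry 1
  0+0+1 = 1
  1+0 = 1

0b1100100110011000110100110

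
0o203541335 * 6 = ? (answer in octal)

0o1426110456

Multiply each base-8 digit by 6, carrying:
  5×6 = 30 → write 6 carry 3
  3×6+3 = 21 → write 5 carry 2
  3×6+2 = 20 → write 4 carry 2
  1×6+2 = 8 → write 0 carry 1
  4×6+1 = 25 → write 1 carry 3
  5×6+3 = 33 → write 1 carry 4
  3×6+4 = 22 → write 6 carry 2
  0×6+2 = 2 → write 2
  2×6 = 12 → write 4 carry 1
  remaining carry: 1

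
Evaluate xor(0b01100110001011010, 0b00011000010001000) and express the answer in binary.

XOR bit by bit (1 where the bits differ):
  01100110001011010
^ 00011000010001000
= 01111110011010010

0b01111110011010010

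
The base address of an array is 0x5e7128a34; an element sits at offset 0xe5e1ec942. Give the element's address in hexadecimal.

0x1445315376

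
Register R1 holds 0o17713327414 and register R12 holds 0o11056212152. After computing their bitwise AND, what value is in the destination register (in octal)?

0o11012202010

AND each oct digit independently (no carries):
  1&1=1, 7&1=1, 7&0=0, 1&5=1, 3&6=2, 3&2=2, 2&1=0, 7&2=2, 4&1=0, 1&5=1, 4&2=0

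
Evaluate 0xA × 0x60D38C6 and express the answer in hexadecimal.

Multiply each base-16 digit by 10, carrying:
  6×10 = 60 → write C carry 3
  C×10+3 = 123 → write B carry 7
  8×10+7 = 87 → write 7 carry 5
  3×10+5 = 35 → write 3 carry 2
  D×10+2 = 132 → write 4 carry 8
  0×10+8 = 8 → write 8
  6×10 = 60 → write C carry 3
  remaining carry: 3

0x3C8437BC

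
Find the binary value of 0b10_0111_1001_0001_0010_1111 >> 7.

Right shift by 7: drop the 7 least-significant bits.

0b100111100100010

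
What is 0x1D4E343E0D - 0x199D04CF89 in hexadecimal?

0x3B12F6E84

Subtract column by column in base 16:
  D-9 → 4
  0-8 → 8 (borrow)
  E-F-1 → E (borrow)
  3-C-1 → 6 (borrow)
  4-4-1 → F (borrow)
  3-0-1 → 2
  E-D → 1
  4-9 → B (borrow)
  D-9-1 → 3
  1-1 → 0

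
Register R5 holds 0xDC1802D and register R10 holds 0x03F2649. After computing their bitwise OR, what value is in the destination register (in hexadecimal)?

0xDFFA66D

OR each hex digit independently (no carries):
  D|0=D, C|3=F, 1|F=F, 8|2=A, 0|6=6, 2|4=6, D|9=D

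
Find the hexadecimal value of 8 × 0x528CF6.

Multiply each base-16 digit by 8, carrying:
  6×8 = 48 → write 0 carry 3
  F×8+3 = 123 → write B carry 7
  C×8+7 = 103 → write 7 carry 6
  8×8+6 = 70 → write 6 carry 4
  2×8+4 = 20 → write 4 carry 1
  5×8+1 = 41 → write 9 carry 2
  remaining carry: 2

0x29467B0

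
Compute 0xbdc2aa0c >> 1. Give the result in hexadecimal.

0x5ee15506

1 bits is not a whole number of base-16 digits; in binary: 10111101110000101010101000001100 >> 1 = 1011110111000010101010100000110.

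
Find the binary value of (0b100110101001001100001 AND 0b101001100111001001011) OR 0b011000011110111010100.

0b100110101001001100001 AND 0b101001100111001001011 = 0b100000100001001000001.
Then OR with 0b011000011110111010100.

0b111000111111111010101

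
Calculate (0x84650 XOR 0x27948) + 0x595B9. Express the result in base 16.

0xFD4D1

First 0x84650 XOR 0x27948 = 0xA3F18.
Add column by column in base 16, right to left:
  8+9 = 1 carry 1
  1+B+1 = D
  F+5 = 4 carry 1
  3+9+1 = D
  A+5 = F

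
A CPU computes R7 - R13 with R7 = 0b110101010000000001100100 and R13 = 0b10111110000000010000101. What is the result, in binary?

0b11101011111111111011111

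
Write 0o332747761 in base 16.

Each octal digit is 3 bits: 3=011 3=011 2=010 7=111 4=100 7=111 7=111 6=110 1=001.
Group the bits into nibbles: 0011 0110 1011 1100 1111 1111 0001 → 36BCFF1.

0x36BCFF1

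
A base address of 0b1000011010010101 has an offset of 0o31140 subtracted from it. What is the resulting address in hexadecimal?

0x5435

0b1000011010010101 = 0x8695 in hexadecimal.
0o31140 = 0x3260 in hexadecimal.
Subtract column by column in base 16:
  5-0 → 5
  9-6 → 3
  6-2 → 4
  8-3 → 5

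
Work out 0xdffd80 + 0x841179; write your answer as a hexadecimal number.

0x1640ef9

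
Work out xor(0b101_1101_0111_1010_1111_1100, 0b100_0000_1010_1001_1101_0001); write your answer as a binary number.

XOR bit by bit (1 where the bits differ):
  10111010111101011111100
^ 10000001010100111010001
= 00111011101001100101101

0b00111011101001100101101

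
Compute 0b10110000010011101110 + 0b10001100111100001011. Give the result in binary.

0b100111101001111111001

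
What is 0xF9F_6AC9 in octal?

Expand each hex digit to 4 bits: F=1111 9=1001 F=1111 6=0110 A=1010 C=1100 9=1001.
Group the bits in threes: 001 111 100 111 110 110 101 011 001 001 → 1747665311.

0o1747665311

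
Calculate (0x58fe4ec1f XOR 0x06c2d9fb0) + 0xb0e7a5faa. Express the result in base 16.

First 0x58fe4ec1f XOR 0x06c2d9fb0 = 0x5e3c973af.
Add column by column in base 16, right to left:
  f+a = 9 carry 1
  a+a+1 = 5 carry 1
  3+f+1 = 3 carry 1
  7+5+1 = d
  9+a = 3 carry 1
  c+7+1 = 4 carry 1
  3+e+1 = 2 carry 1
  e+0+1 = f
  5+b = 0 carry 1
  final carry 1

0x10f243d359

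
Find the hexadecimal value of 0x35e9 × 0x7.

Multiply each base-16 digit by 7, carrying:
  9×7 = 63 → write f carry 3
  e×7+3 = 101 → write 5 carry 6
  5×7+6 = 41 → write 9 carry 2
  3×7+2 = 23 → write 7 carry 1
  remaining carry: 1

0x1795f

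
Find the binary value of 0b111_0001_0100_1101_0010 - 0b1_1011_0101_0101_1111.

Subtract column by column in base 2:
  0-1 → 1 (borrow)
  1-1-1 → 1 (borrow)
  0-1-1 → 0 (borrow)
  0-1-1 → 0 (borrow)
  1-1-1 → 1 (borrow)
  0-0-1 → 1 (borrow)
  1-1-1 → 1 (borrow)
  1-0-1 → 0
  0-1 → 1 (borrow)
  0-0-1 → 1 (borrow)
  1-1-1 → 1 (borrow)
  0-0-1 → 1 (borrow)
  1-1-1 → 1 (borrow)
  0-1-1 → 0 (borrow)
  0-0-1 → 1 (borrow)
  0-1-1 → 0 (borrow)
  1-1-1 → 1 (borrow)
  1-0-1 → 0
  1-0 → 1

0b1010101111101110011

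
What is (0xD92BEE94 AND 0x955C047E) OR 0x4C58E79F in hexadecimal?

0xDD58E79F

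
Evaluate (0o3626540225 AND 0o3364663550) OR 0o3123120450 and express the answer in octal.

0o3327560450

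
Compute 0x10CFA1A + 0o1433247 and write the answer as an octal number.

0o104630301

0x10CFA1A = 0o103175032 in octal.
Add column by column in base 8, right to left:
  2+7 = 1 carry 1
  3+4+1 = 0 carry 1
  0+2+1 = 3
  5+3 = 0 carry 1
  7+3+1 = 3 carry 1
  1+4+1 = 6
  3+1 = 4
  0+0 = 0
  1+0 = 1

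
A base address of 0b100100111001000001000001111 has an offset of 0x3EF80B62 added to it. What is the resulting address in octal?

0o10345106561

0b100100111001000001000001111 = 0o447101017 in octal.
0x3EF80B62 = 0o7676005542 in octal.
Add column by column in base 8, right to left:
  7+2 = 1 carry 1
  1+4+1 = 6
  0+5 = 5
  1+5 = 6
  0+0 = 0
  1+0 = 1
  7+6 = 5 carry 1
  4+7+1 = 4 carry 1
  4+6+1 = 3 carry 1
  0+7+1 = 0 carry 1
  final carry 1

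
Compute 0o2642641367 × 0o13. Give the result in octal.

Multiply each base-8 digit by 11, carrying:
  7×11 = 77 → write 5 carry 9
  6×11+9 = 75 → write 3 carry 9
  3×11+9 = 42 → write 2 carry 5
  1×11+5 = 16 → write 0 carry 2
  4×11+2 = 46 → write 6 carry 5
  6×11+5 = 71 → write 7 carry 8
  2×11+8 = 30 → write 6 carry 3
  4×11+3 = 47 → write 7 carry 5
  6×11+5 = 71 → write 7 carry 8
  2×11+8 = 30 → write 6 carry 3
  remaining carry: 3

0o36776760235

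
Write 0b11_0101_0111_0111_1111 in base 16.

0x3577F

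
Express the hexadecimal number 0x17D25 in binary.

Expand each hex digit to 4 bits: 1=0001 7=0111 D=1101 2=0010 5=0101.

0b10111110100100101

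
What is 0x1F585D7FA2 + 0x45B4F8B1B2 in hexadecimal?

0x650D563154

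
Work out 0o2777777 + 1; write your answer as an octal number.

The trailing 6 digits are 7 (max in base 8), so adding 1 cascades: they roll to 0 and the next digit up increments.

0o3000000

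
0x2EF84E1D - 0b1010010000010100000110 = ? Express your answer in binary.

0b101110110011110100100100010111

0x2EF84E1D = 0b101110111110000100111000011101 in binary.
Subtract column by column in base 2:
  1-0 → 1
  0-1 → 1 (borrow)
  1-1-1 → 1 (borrow)
  1-0-1 → 0
  1-0 → 1
  0-0 → 0
  0-0 → 0
  0-0 → 0
  0-1 → 1 (borrow)
  1-0-1 → 0
  1-1 → 0
  1-0 → 1
  0-0 → 0
  0-0 → 0
  1-0 → 1
  0-0 → 0
  0-1 → 1 (borrow)
  0-0-1 → 1 (borrow)
  0-0-1 → 1 (borrow)
  1-1-1 → 1 (borrow)
  1-0-1 → 0
  1-1 → 0
  1-0 → 1
  1-0 → 1
  0-0 → 0
  1-0 → 1
  1-0 → 1
  1-0 → 1
  0-0 → 0
  1-0 → 1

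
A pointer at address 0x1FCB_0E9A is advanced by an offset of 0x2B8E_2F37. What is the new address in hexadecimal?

Add column by column in base 16, right to left:
  A+7 = 1 carry 1
  9+3+1 = D
  E+F = D carry 1
  0+2+1 = 3
  B+E = 9 carry 1
  C+8+1 = 5 carry 1
  F+B+1 = B carry 1
  1+2+1 = 4

0x4B593DD1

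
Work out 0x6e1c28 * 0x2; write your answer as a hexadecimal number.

0xdc3850

Multiply each base-16 digit by 2, carrying:
  8×2 = 16 → write 0 carry 1
  2×2+1 = 5 → write 5
  c×2 = 24 → write 8 carry 1
  1×2+1 = 3 → write 3
  e×2 = 28 → write c carry 1
  6×2+1 = 13 → write d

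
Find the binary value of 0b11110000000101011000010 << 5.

Left shift by 5: append 5 zero bits.

0b1111000000010101100001000000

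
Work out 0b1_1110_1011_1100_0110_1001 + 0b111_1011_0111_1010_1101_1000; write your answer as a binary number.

0b100110100011011101000001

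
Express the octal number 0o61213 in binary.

0b110001010001011

Each octal digit is 3 bits: 6=110 1=001 2=010 1=001 3=011.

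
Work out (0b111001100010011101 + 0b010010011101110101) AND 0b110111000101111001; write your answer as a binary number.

0b100000000010000

Add column by column in base 2, right to left:
  1+1 = 0 carry 1
  0+0+1 = 1
  1+1 = 0 carry 1
  1+0+1 = 0 carry 1
  1+1+1 = 1 carry 1
  0+1+1 = 0 carry 1
  0+1+1 = 0 carry 1
  1+0+1 = 0 carry 1
  0+1+1 = 0 carry 1
  0+1+1 = 0 carry 1
  0+1+1 = 0 carry 1
  1+0+1 = 0 carry 1
  1+0+1 = 0 carry 1
  0+1+1 = 0 carry 1
  0+0+1 = 1
  1+0 = 1
  1+1 = 0 carry 1
  1+0+1 = 0 carry 1
  final carry 1
Sum = 0b1001100000000010010; now AND with 0b110111000101111001:
  1001100000000010010
& 0110111000101111001
= 0000100000000010000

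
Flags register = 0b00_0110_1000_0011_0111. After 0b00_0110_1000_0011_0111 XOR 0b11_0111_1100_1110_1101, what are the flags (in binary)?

XOR bit by bit (1 where the bits differ):
  000110100000110111
^ 110111110011101101
= 110001010011011010

0b110001010011011010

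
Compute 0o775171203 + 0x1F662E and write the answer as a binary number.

0o775171203 = 0b111111101001111001010000011 in binary.
0x1F662E = 0b111110110011000101110 in binary.
Add column by column in base 2, right to left:
  1+0 = 1
  1+1 = 0 carry 1
  0+1+1 = 0 carry 1
  0+1+1 = 0 carry 1
  0+0+1 = 1
  0+1 = 1
  0+0 = 0
  1+0 = 1
  0+0 = 0
  1+1 = 0 carry 1
  0+1+1 = 0 carry 1
  0+0+1 = 1
  1+0 = 1
  1+1 = 0 carry 1
  1+1+1 = 1 carry 1
  1+0+1 = 0 carry 1
  0+1+1 = 0 carry 1
  0+1+1 = 0 carry 1
  1+1+1 = 1 carry 1
  0+1+1 = 0 carry 1
  1+1+1 = 1 carry 1
  1+0+1 = 0 carry 1
  1+0+1 = 0 carry 1
  1+0+1 = 0 carry 1
  1+0+1 = 0 carry 1
  1+0+1 = 0 carry 1
  1+0+1 = 0 carry 1
  final carry 1

0b1000000101000101100010110001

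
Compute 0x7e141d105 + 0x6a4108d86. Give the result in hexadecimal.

0xe85525e8b

Add column by column in base 16, right to left:
  5+6 = b
  0+8 = 8
  1+d = e
  d+8 = 5 carry 1
  1+0+1 = 2
  4+1 = 5
  1+4 = 5
  e+a = 8 carry 1
  7+6+1 = e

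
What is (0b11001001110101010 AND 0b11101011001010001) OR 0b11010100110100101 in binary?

0b11011101110100101

0b11001001110101010 AND 0b11101011001010001 = 0b11001001000000000.
Then OR with 0b11010100110100101.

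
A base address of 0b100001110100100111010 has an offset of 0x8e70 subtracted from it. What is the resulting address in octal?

0b100001110100100111010 = 0o4164472 in octal.
0x8e70 = 0o107160 in octal.
Subtract column by column in base 8:
  2-0 → 2
  7-6 → 1
  4-1 → 3
  4-7 → 5 (borrow)
  6-0-1 → 5
  1-1 → 0
  4-0 → 4

0o4055312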